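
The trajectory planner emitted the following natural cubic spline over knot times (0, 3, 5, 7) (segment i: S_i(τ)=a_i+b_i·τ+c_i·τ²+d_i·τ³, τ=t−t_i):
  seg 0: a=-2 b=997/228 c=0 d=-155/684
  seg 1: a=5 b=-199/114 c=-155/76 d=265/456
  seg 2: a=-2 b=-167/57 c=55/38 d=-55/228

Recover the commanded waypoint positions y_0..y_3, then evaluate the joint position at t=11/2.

y_0=-2 y_1=5 y_2=-2 y_3=-4
S(11/2) = -1905/608

y_0 = S_0(0) = a_0 = -2
y_1 = S_1(0) = a_1 = 5
y_2 = S_2(0) = a_2 = -2
y_3 = S_2(2) = -4
t_q=11/2 is in segment 2 (τ=1/2); S_2(τ)=-1905/608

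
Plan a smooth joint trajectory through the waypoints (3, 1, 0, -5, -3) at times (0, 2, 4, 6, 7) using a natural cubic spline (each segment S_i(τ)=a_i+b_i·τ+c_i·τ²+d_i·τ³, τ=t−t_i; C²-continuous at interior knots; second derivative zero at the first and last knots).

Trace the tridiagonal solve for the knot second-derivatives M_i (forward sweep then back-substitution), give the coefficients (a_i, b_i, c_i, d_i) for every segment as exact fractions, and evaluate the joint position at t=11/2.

Δ: Δ0=-1, Δ1=-1/2, Δ2=-5/2, Δ3=2
row 1: diag=8, rhs=3; c'=1/4, d'=3/8
row 2: denom=8−2·1/4=15/2; d'=(-12−2·3/8)/(15/2)=-17/10
row 3: denom=6−2·4/15=82/15; d'=(27−2·-17/10)/(82/15)=228/41
back: M3=228/41
back: M2=-17/10−4/15·228/41=-261/82
back: M1=3/8−1/4·-261/82=48/41
M: M0=0, M1=48/41, M2=-261/82, M3=228/41, M4=0
seg 0: a=3, c=M0/2=0, d=(M1−M0)/(6·2)=4/41, b=Δ0−h0·(2M0+M1)/6=-57/41
seg 1: a=1, c=M1/2=24/41, d=(M2−M1)/(6·2)=-119/328, b=Δ1−h1·(2M1+M2)/6=-9/41
seg 2: a=0, c=M2/2=-261/164, d=(M3−M2)/(6·2)=239/328, b=Δ2−h2·(2M2+M3)/6=-183/82
seg 3: a=-5, c=M3/2=114/41, d=(M4−M3)/(6·1)=-38/41, b=Δ3−h3·(2M3+M4)/6=6/41
t_q=11/2 → seg 2, τ=3/2; S=0+-183/82·τ+-261/164·τ²+239/328·τ³=-11727/2624

  seg 0: a=3 b=-57/41 c=0 d=4/41
  seg 1: a=1 b=-9/41 c=24/41 d=-119/328
  seg 2: a=0 b=-183/82 c=-261/164 d=239/328
  seg 3: a=-5 b=6/41 c=114/41 d=-38/41
S(11/2) = -11727/2624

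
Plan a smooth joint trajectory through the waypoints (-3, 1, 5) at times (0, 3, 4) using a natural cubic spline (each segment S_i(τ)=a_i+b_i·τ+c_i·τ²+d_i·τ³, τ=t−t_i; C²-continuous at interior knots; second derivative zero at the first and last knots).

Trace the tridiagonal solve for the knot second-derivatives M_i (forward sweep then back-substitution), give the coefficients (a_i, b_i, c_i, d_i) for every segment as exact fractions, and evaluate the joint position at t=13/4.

Δ: Δ0=4/3, Δ1=4
row 1: diag=8, rhs=16; c'=1/8, d'=2
back: M1=2
M: M0=0, M1=2, M2=0
seg 0: a=-3, c=M0/2=0, d=(M1−M0)/(6·3)=1/9, b=Δ0−h0·(2M0+M1)/6=1/3
seg 1: a=1, c=M1/2=1, d=(M2−M1)/(6·1)=-1/3, b=Δ1−h1·(2M1+M2)/6=10/3
t_q=13/4 → seg 1, τ=1/4; S=1+10/3·τ+1·τ²+-1/3·τ³=121/64

  seg 0: a=-3 b=1/3 c=0 d=1/9
  seg 1: a=1 b=10/3 c=1 d=-1/3
S(13/4) = 121/64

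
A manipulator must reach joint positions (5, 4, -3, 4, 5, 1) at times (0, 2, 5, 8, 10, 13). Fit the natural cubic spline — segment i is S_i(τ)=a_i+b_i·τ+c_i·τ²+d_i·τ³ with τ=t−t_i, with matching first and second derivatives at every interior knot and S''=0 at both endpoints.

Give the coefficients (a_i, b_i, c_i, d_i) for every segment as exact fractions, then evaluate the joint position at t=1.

Δ: Δ0=-1/2, Δ1=-7/3, Δ2=7/3, Δ3=1/2, Δ4=-4/3
row 1: diag=10, rhs=-11; c'=3/10, d'=-11/10
row 2: denom=12−3·3/10=111/10; d'=(28−3·-11/10)/(111/10)=313/111
row 3: denom=10−3·10/37=340/37; d'=(-11−3·313/111)/(340/37)=-36/17
row 4: denom=10−2·37/170=813/85; d'=(-11−2·-36/17)/(813/85)=-575/813
back: M4=-575/813
back: M3=-36/17−37/170·-575/813=-3193/1626
back: M2=313/111−10/37·-3193/1626=908/271
back: M1=-11/10−3/10·908/271=-1141/542
M: M0=0, M1=-1141/542, M2=908/271, M3=-3193/1626, M4=-575/813, M5=0
seg 0: a=5, c=M0/2=0, d=(M1−M0)/(6·2)=-1141/6504, b=Δ0−h0·(2M0+M1)/6=164/813
seg 1: a=4, c=M1/2=-1141/1084, d=(M2−M1)/(6·3)=2957/9756, b=Δ1−h1·(2M1+M2)/6=-3095/1626
seg 2: a=-3, c=M2/2=454/271, d=(M3−M2)/(6·3)=-8641/29268, b=Δ2−h2·(2M2+M3)/6=-115/3252
seg 3: a=4, c=M3/2=-3193/3252, d=(M4−M3)/(6·2)=227/2168, b=Δ3−h3·(2M3+M4)/6=3325/1626
seg 4: a=5, c=M4/2=-575/1626, d=(M5−M4)/(6·3)=575/14634, b=Δ4−h4·(2M4+M5)/6=-509/813
t_q=1 → seg 0, τ=1; S=5+164/813·τ+0·τ²+-1141/6504·τ³=10897/2168

  seg 0: a=5 b=164/813 c=0 d=-1141/6504
  seg 1: a=4 b=-3095/1626 c=-1141/1084 d=2957/9756
  seg 2: a=-3 b=-115/3252 c=454/271 d=-8641/29268
  seg 3: a=4 b=3325/1626 c=-3193/3252 d=227/2168
  seg 4: a=5 b=-509/813 c=-575/1626 d=575/14634
S(1) = 10897/2168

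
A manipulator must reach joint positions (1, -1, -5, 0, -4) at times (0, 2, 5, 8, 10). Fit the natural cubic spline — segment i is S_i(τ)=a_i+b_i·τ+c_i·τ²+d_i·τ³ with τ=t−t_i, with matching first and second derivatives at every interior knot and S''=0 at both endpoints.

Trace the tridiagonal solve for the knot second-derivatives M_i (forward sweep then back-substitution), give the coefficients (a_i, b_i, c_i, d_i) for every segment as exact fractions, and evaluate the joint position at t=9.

Δ: Δ0=-1, Δ1=-4/3, Δ2=5/3, Δ3=-2
row 1: diag=10, rhs=-2; c'=3/10, d'=-1/5
row 2: denom=12−3·3/10=111/10; d'=(18−3·-1/5)/(111/10)=62/37
row 3: denom=10−3·10/37=340/37; d'=(-22−3·62/37)/(340/37)=-50/17
back: M3=-50/17
back: M2=62/37−10/37·-50/17=42/17
back: M1=-1/5−3/10·42/17=-16/17
M: M0=0, M1=-16/17, M2=42/17, M3=-50/17, M4=0
seg 0: a=1, c=M0/2=0, d=(M1−M0)/(6·2)=-4/51, b=Δ0−h0·(2M0+M1)/6=-35/51
seg 1: a=-1, c=M1/2=-8/17, d=(M2−M1)/(6·3)=29/153, b=Δ1−h1·(2M1+M2)/6=-83/51
seg 2: a=-5, c=M2/2=21/17, d=(M3−M2)/(6·3)=-46/153, b=Δ2−h2·(2M2+M3)/6=2/3
seg 3: a=0, c=M3/2=-25/17, d=(M4−M3)/(6·2)=25/102, b=Δ3−h3·(2M3+M4)/6=-2/51
t_q=9 → seg 3, τ=1; S=0+-2/51·τ+-25/17·τ²+25/102·τ³=-43/34

  seg 0: a=1 b=-35/51 c=0 d=-4/51
  seg 1: a=-1 b=-83/51 c=-8/17 d=29/153
  seg 2: a=-5 b=2/3 c=21/17 d=-46/153
  seg 3: a=0 b=-2/51 c=-25/17 d=25/102
S(9) = -43/34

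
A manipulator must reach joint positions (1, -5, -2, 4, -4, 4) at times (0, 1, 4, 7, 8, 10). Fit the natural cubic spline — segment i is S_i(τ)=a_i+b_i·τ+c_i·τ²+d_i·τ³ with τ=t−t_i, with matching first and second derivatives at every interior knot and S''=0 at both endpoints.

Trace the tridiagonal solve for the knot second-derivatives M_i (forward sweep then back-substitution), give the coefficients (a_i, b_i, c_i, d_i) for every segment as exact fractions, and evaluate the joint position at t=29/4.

  seg 0: a=1 b=-8241/1219 c=0 d=927/1219
  seg 1: a=-5 b=-5460/1219 c=2781/1219 d=-1664/10971
  seg 2: a=-2 b=6234/1219 c=1117/1219 d=-7147/10971
  seg 3: a=4 b=-8505/1219 c=-6030/1219 d=4783/1219
  seg 4: a=-4 b=-6216/1219 c=8319/1219 d=-2773/2438
S(29/4) = 156647/78016

Δ: Δ0=-6, Δ1=1, Δ2=2, Δ3=-8, Δ4=4
row 1: diag=8, rhs=42; c'=3/8, d'=21/4
row 2: denom=12−3·3/8=87/8; d'=(6−3·21/4)/(87/8)=-26/29
row 3: denom=8−3·8/29=208/29; d'=(-60−3·-26/29)/(208/29)=-831/104
row 4: denom=6−1·29/208=1219/208; d'=(72−1·-831/104)/(1219/208)=16638/1219
back: M4=16638/1219
back: M3=-831/104−29/208·16638/1219=-12060/1219
back: M2=-26/29−8/29·-12060/1219=2234/1219
back: M1=21/4−3/8·2234/1219=5562/1219
M: M0=0, M1=5562/1219, M2=2234/1219, M3=-12060/1219, M4=16638/1219, M5=0
seg 0: a=1, c=M0/2=0, d=(M1−M0)/(6·1)=927/1219, b=Δ0−h0·(2M0+M1)/6=-8241/1219
seg 1: a=-5, c=M1/2=2781/1219, d=(M2−M1)/(6·3)=-1664/10971, b=Δ1−h1·(2M1+M2)/6=-5460/1219
seg 2: a=-2, c=M2/2=1117/1219, d=(M3−M2)/(6·3)=-7147/10971, b=Δ2−h2·(2M2+M3)/6=6234/1219
seg 3: a=4, c=M3/2=-6030/1219, d=(M4−M3)/(6·1)=4783/1219, b=Δ3−h3·(2M3+M4)/6=-8505/1219
seg 4: a=-4, c=M4/2=8319/1219, d=(M5−M4)/(6·2)=-2773/2438, b=Δ4−h4·(2M4+M5)/6=-6216/1219
t_q=29/4 → seg 3, τ=1/4; S=4+-8505/1219·τ+-6030/1219·τ²+4783/1219·τ³=156647/78016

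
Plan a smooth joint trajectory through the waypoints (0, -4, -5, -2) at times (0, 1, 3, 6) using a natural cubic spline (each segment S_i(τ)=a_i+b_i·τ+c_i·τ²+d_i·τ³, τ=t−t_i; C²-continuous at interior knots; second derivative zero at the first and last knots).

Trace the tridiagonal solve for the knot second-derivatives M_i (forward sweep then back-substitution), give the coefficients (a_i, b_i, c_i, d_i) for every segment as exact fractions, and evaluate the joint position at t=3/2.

  seg 0: a=0 b=-32/7 c=0 d=4/7
  seg 1: a=-4 b=-20/7 c=12/7 d=-15/56
  seg 2: a=-5 b=11/14 c=3/28 d=-1/84
S(3/2) = -2255/448

Δ: Δ0=-4, Δ1=-1/2, Δ2=1
row 1: diag=6, rhs=21; c'=1/3, d'=7/2
row 2: denom=10−2·1/3=28/3; d'=(9−2·7/2)/(28/3)=3/14
back: M2=3/14
back: M1=7/2−1/3·3/14=24/7
M: M0=0, M1=24/7, M2=3/14, M3=0
seg 0: a=0, c=M0/2=0, d=(M1−M0)/(6·1)=4/7, b=Δ0−h0·(2M0+M1)/6=-32/7
seg 1: a=-4, c=M1/2=12/7, d=(M2−M1)/(6·2)=-15/56, b=Δ1−h1·(2M1+M2)/6=-20/7
seg 2: a=-5, c=M2/2=3/28, d=(M3−M2)/(6·3)=-1/84, b=Δ2−h2·(2M2+M3)/6=11/14
t_q=3/2 → seg 1, τ=1/2; S=-4+-20/7·τ+12/7·τ²+-15/56·τ³=-2255/448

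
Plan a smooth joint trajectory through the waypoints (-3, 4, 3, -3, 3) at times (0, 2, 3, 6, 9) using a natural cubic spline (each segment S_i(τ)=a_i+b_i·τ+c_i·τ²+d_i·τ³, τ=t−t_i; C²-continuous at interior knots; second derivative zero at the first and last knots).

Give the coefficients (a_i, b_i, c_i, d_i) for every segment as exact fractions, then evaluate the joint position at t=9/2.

Δ: Δ0=7/2, Δ1=-1, Δ2=-2, Δ3=2
row 1: diag=6, rhs=-27; c'=1/6, d'=-9/2
row 2: denom=8−1·1/6=47/6; d'=(-6−1·-9/2)/(47/6)=-9/47
row 3: denom=12−3·18/47=510/47; d'=(24−3·-9/47)/(510/47)=77/34
back: M3=77/34
back: M2=-9/47−18/47·77/34=-18/17
back: M1=-9/2−1/6·-18/17=-147/34
M: M0=0, M1=-147/34, M2=-18/17, M3=77/34, M4=0
seg 0: a=-3, c=M0/2=0, d=(M1−M0)/(6·2)=-49/136, b=Δ0−h0·(2M0+M1)/6=84/17
seg 1: a=4, c=M1/2=-147/68, d=(M2−M1)/(6·1)=37/68, b=Δ1−h1·(2M1+M2)/6=21/34
seg 2: a=3, c=M2/2=-9/17, d=(M3−M2)/(6·3)=113/612, b=Δ2−h2·(2M2+M3)/6=-141/68
seg 3: a=-3, c=M3/2=77/68, d=(M4−M3)/(6·3)=-77/612, b=Δ3−h3·(2M3+M4)/6=-9/34
t_q=9/2 → seg 2, τ=3/2; S=3+-141/68·τ+-9/17·τ²+113/612·τ³=-369/544

  seg 0: a=-3 b=84/17 c=0 d=-49/136
  seg 1: a=4 b=21/34 c=-147/68 d=37/68
  seg 2: a=3 b=-141/68 c=-9/17 d=113/612
  seg 3: a=-3 b=-9/34 c=77/68 d=-77/612
S(9/2) = -369/544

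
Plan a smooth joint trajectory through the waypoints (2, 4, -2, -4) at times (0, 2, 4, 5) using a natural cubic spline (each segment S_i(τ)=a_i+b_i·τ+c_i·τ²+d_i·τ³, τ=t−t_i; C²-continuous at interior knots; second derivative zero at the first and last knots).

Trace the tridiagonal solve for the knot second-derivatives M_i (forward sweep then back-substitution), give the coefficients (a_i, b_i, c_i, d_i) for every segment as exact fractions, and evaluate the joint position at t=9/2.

Δ: Δ0=1, Δ1=-3, Δ2=-2
row 1: diag=8, rhs=-24; c'=1/4, d'=-3
row 2: denom=6−2·1/4=11/2; d'=(6−2·-3)/(11/2)=24/11
back: M2=24/11
back: M1=-3−1/4·24/11=-39/11
M: M0=0, M1=-39/11, M2=24/11, M3=0
seg 0: a=2, c=M0/2=0, d=(M1−M0)/(6·2)=-13/44, b=Δ0−h0·(2M0+M1)/6=24/11
seg 1: a=4, c=M1/2=-39/22, d=(M2−M1)/(6·2)=21/44, b=Δ1−h1·(2M1+M2)/6=-15/11
seg 2: a=-2, c=M2/2=12/11, d=(M3−M2)/(6·1)=-4/11, b=Δ2−h2·(2M2+M3)/6=-30/11
t_q=9/2 → seg 2, τ=1/2; S=-2+-30/11·τ+12/11·τ²+-4/11·τ³=-69/22

  seg 0: a=2 b=24/11 c=0 d=-13/44
  seg 1: a=4 b=-15/11 c=-39/22 d=21/44
  seg 2: a=-2 b=-30/11 c=12/11 d=-4/11
S(9/2) = -69/22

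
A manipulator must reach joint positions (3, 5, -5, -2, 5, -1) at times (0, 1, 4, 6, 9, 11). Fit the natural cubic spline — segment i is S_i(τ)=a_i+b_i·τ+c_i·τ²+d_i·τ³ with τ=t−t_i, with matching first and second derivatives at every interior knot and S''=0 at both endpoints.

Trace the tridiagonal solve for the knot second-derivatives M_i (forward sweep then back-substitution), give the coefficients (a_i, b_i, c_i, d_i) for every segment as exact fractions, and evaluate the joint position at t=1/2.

Δ: Δ0=2, Δ1=-10/3, Δ2=3/2, Δ3=7/3, Δ4=-3
row 1: diag=8, rhs=-32; c'=3/8, d'=-4
row 2: denom=10−3·3/8=71/8; d'=(29−3·-4)/(71/8)=328/71
row 3: denom=10−2·16/71=678/71; d'=(5−2·328/71)/(678/71)=-301/678
row 4: denom=10−3·71/226=2047/226; d'=(-32−3·-301/678)/(2047/226)=-6931/2047
back: M4=-6931/2047
back: M3=-301/678−71/226·-6931/2047=3806/6141
back: M2=328/71−16/71·3806/6141=27512/6141
back: M1=-4−3/8·27512/6141=-11627/2047
M: M0=0, M1=-11627/2047, M2=27512/6141, M3=3806/6141, M4=-6931/2047, M5=0
seg 0: a=3, c=M0/2=0, d=(M1−M0)/(6·1)=-11627/12282, b=Δ0−h0·(2M0+M1)/6=36191/12282
seg 1: a=5, c=M1/2=-11627/4094, d=(M2−M1)/(6·3)=62393/110538, b=Δ1−h1·(2M1+M2)/6=655/6141
seg 2: a=-5, c=M2/2=13756/6141, d=(M3−M2)/(6·2)=-1317/4094, b=Δ2−h2·(2M2+M3)/6=-20797/12282
seg 3: a=-2, c=M3/2=1903/6141, d=(M4−M3)/(6·3)=-24599/110538, b=Δ3−h3·(2M3+M4)/6=41839/12282
seg 4: a=5, c=M4/2=-6931/4094, d=(M5−M4)/(6·2)=6931/24564, b=Δ4−h4·(2M4+M5)/6=-4561/6141
t_q=1/2 → seg 0, τ=1/2; S=3+36191/12282·τ+0·τ²+-11627/12282·τ³=142635/32752

  seg 0: a=3 b=36191/12282 c=0 d=-11627/12282
  seg 1: a=5 b=655/6141 c=-11627/4094 d=62393/110538
  seg 2: a=-5 b=-20797/12282 c=13756/6141 d=-1317/4094
  seg 3: a=-2 b=41839/12282 c=1903/6141 d=-24599/110538
  seg 4: a=5 b=-4561/6141 c=-6931/4094 d=6931/24564
S(1/2) = 142635/32752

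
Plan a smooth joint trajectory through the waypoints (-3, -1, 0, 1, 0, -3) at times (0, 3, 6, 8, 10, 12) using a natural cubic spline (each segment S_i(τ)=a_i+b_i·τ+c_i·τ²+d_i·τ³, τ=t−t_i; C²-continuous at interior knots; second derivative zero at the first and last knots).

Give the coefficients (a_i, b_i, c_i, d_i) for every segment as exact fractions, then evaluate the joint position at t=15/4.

Δ: Δ0=2/3, Δ1=1/3, Δ2=1/2, Δ3=-1/2, Δ4=-3/2
row 1: diag=12, rhs=-2; c'=1/4, d'=-1/6
row 2: denom=10−3·1/4=37/4; d'=(1−3·-1/6)/(37/4)=6/37
row 3: denom=8−2·8/37=280/37; d'=(-6−2·6/37)/(280/37)=-117/140
row 4: denom=8−2·37/140=523/70; d'=(-6−2·-117/140)/(523/70)=-303/523
back: M4=-303/523
back: M3=-117/140−37/140·-303/523=-357/523
back: M2=6/37−8/37·-357/523=162/523
back: M1=-1/6−1/4·162/523=-383/1569
M: M0=0, M1=-383/1569, M2=162/523, M3=-357/523, M4=-303/523, M5=0
seg 0: a=-3, c=M0/2=0, d=(M1−M0)/(6·3)=-383/28242, b=Δ0−h0·(2M0+M1)/6=825/1046
seg 1: a=-1, c=M1/2=-383/3138, d=(M2−M1)/(6·3)=869/28242, b=Δ1−h1·(2M1+M2)/6=221/523
seg 2: a=0, c=M2/2=81/523, d=(M3−M2)/(6·2)=-173/2092, b=Δ2−h2·(2M2+M3)/6=545/1046
seg 3: a=1, c=M3/2=-357/1046, d=(M4−M3)/(6·2)=9/1046, b=Δ3−h3·(2M3+M4)/6=155/1046
seg 4: a=0, c=M4/2=-303/1046, d=(M5−M4)/(6·2)=101/2092, b=Δ4−h4·(2M4+M5)/6=-1165/1046
t_q=15/4 → seg 1, τ=3/4; S=-1+221/523·τ+-383/3138·τ²+869/28242·τ³=-49455/66944

  seg 0: a=-3 b=825/1046 c=0 d=-383/28242
  seg 1: a=-1 b=221/523 c=-383/3138 d=869/28242
  seg 2: a=0 b=545/1046 c=81/523 d=-173/2092
  seg 3: a=1 b=155/1046 c=-357/1046 d=9/1046
  seg 4: a=0 b=-1165/1046 c=-303/1046 d=101/2092
S(15/4) = -49455/66944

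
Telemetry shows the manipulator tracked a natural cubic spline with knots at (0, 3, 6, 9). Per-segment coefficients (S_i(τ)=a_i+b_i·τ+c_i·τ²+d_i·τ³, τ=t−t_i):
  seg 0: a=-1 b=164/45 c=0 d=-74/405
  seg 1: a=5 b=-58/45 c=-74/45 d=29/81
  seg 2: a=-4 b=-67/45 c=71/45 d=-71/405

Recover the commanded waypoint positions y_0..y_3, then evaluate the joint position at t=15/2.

y_0 = S_0(0) = a_0 = -1
y_1 = S_1(0) = a_1 = 5
y_2 = S_2(0) = a_2 = -4
y_3 = S_2(3) = 1
t_q=15/2 is in segment 2 (τ=3/2); S_2(τ)=-131/40

y_0=-1 y_1=5 y_2=-4 y_3=1
S(15/2) = -131/40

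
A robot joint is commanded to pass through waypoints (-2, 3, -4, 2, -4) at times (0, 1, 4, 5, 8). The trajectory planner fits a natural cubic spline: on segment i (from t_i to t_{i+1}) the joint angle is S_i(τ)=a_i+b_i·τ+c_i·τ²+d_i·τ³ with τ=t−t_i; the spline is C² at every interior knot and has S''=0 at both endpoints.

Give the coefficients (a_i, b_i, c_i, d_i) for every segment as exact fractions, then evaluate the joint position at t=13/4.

  seg 0: a=-2 b=1423/216 c=0 d=-343/216
  seg 1: a=3 b=197/108 c=-343/72 d=2189/1944
  seg 2: a=-4 b=787/216 c=145/27 d=-217/72
  seg 3: a=2 b=577/108 c=-793/216 d=793/1944
S(13/4) = -6431/1536

Δ: Δ0=5, Δ1=-7/3, Δ2=6, Δ3=-2
row 1: diag=8, rhs=-44; c'=3/8, d'=-11/2
row 2: denom=8−3·3/8=55/8; d'=(50−3·-11/2)/(55/8)=532/55
row 3: denom=8−1·8/55=432/55; d'=(-48−1·532/55)/(432/55)=-793/108
back: M3=-793/108
back: M2=532/55−8/55·-793/108=290/27
back: M1=-11/2−3/8·290/27=-343/36
M: M0=0, M1=-343/36, M2=290/27, M3=-793/108, M4=0
seg 0: a=-2, c=M0/2=0, d=(M1−M0)/(6·1)=-343/216, b=Δ0−h0·(2M0+M1)/6=1423/216
seg 1: a=3, c=M1/2=-343/72, d=(M2−M1)/(6·3)=2189/1944, b=Δ1−h1·(2M1+M2)/6=197/108
seg 2: a=-4, c=M2/2=145/27, d=(M3−M2)/(6·1)=-217/72, b=Δ2−h2·(2M2+M3)/6=787/216
seg 3: a=2, c=M3/2=-793/216, d=(M4−M3)/(6·3)=793/1944, b=Δ3−h3·(2M3+M4)/6=577/108
t_q=13/4 → seg 1, τ=9/4; S=3+197/108·τ+-343/72·τ²+2189/1944·τ³=-6431/1536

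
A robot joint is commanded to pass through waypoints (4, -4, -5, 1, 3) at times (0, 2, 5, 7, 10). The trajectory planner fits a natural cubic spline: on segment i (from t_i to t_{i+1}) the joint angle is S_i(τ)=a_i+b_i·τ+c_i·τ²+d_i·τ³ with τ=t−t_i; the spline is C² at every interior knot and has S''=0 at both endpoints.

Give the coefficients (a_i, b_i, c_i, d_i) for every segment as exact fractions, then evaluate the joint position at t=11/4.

  seg 0: a=4 b=-1978/435 c=0 d=119/870
  seg 1: a=-4 b=-1264/435 c=119/145 d=16/1305
  seg 2: a=-5 b=1022/435 c=27/29 d=-527/1740
  seg 3: a=1 b=1061/435 c=-257/290 d=257/2610
S(11/4) = -457/80

Δ: Δ0=-4, Δ1=-1/3, Δ2=3, Δ3=2/3
row 1: diag=10, rhs=22; c'=3/10, d'=11/5
row 2: denom=10−3·3/10=91/10; d'=(20−3·11/5)/(91/10)=134/91
row 3: denom=10−2·20/91=870/91; d'=(-14−2·134/91)/(870/91)=-257/145
back: M3=-257/145
back: M2=134/91−20/91·-257/145=54/29
back: M1=11/5−3/10·54/29=238/145
M: M0=0, M1=238/145, M2=54/29, M3=-257/145, M4=0
seg 0: a=4, c=M0/2=0, d=(M1−M0)/(6·2)=119/870, b=Δ0−h0·(2M0+M1)/6=-1978/435
seg 1: a=-4, c=M1/2=119/145, d=(M2−M1)/(6·3)=16/1305, b=Δ1−h1·(2M1+M2)/6=-1264/435
seg 2: a=-5, c=M2/2=27/29, d=(M3−M2)/(6·2)=-527/1740, b=Δ2−h2·(2M2+M3)/6=1022/435
seg 3: a=1, c=M3/2=-257/290, d=(M4−M3)/(6·3)=257/2610, b=Δ3−h3·(2M3+M4)/6=1061/435
t_q=11/4 → seg 1, τ=3/4; S=-4+-1264/435·τ+119/145·τ²+16/1305·τ³=-457/80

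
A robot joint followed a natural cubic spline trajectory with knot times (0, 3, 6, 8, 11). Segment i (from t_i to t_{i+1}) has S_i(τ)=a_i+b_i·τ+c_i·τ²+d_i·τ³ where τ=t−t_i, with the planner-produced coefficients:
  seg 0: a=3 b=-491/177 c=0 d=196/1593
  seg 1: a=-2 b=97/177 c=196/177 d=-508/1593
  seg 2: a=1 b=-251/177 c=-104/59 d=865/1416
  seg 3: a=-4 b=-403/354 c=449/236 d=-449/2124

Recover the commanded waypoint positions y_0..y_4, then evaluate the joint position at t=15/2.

y_0=3 y_1=-2 y_2=1 y_3=-4 y_4=4
S(15/2) = -11447/3776

y_0 = S_0(0) = a_0 = 3
y_1 = S_1(0) = a_1 = -2
y_2 = S_2(0) = a_2 = 1
y_3 = S_3(0) = a_3 = -4
y_4 = S_3(3) = 4
t_q=15/2 is in segment 2 (τ=3/2); S_2(τ)=-11447/3776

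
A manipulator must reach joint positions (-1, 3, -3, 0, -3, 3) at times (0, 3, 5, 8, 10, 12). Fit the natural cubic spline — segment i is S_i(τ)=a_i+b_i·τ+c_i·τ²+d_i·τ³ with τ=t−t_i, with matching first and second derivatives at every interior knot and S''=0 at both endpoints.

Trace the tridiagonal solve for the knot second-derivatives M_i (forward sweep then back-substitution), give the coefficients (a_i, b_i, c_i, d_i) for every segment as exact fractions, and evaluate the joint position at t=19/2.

Δ: Δ0=4/3, Δ1=-3, Δ2=1, Δ3=-3/2, Δ4=3
row 1: diag=10, rhs=-26; c'=1/5, d'=-13/5
row 2: denom=10−2·1/5=48/5; d'=(24−2·-13/5)/(48/5)=73/24
row 3: denom=10−3·5/16=145/16; d'=(-15−3·73/24)/(145/16)=-386/145
row 4: denom=8−2·32/145=1096/145; d'=(27−2·-386/145)/(1096/145)=4687/1096
back: M4=4687/1096
back: M3=-386/145−32/145·4687/1096=-494/137
back: M2=73/24−5/16·-494/137=6853/1644
back: M1=-13/5−1/5·6853/1644=-5645/1644
M: M0=0, M1=-5645/1644, M2=6853/1644, M3=-494/137, M4=4687/1096, M5=0
seg 0: a=-1, c=M0/2=0, d=(M1−M0)/(6·3)=-5645/29592, b=Δ0−h0·(2M0+M1)/6=3343/1096
seg 1: a=3, c=M1/2=-5645/3288, d=(M2−M1)/(6·2)=2083/3288, b=Δ1−h1·(2M1+M2)/6=-1151/548
seg 2: a=-3, c=M2/2=6853/3288, d=(M3−M2)/(6·3)=-12781/29592, b=Δ2−h2·(2M2+M3)/6=-2245/1644
seg 3: a=0, c=M3/2=-247/137, d=(M4−M3)/(6·2)=8639/13152, b=Δ3−h3·(2M3+M4)/6=-1715/3288
seg 4: a=-3, c=M4/2=4687/2192, d=(M5−M4)/(6·2)=-4687/13152, b=Δ4−h4·(2M4+M5)/6=245/1644
t_q=19/2 → seg 3, τ=3/2; S=0+-1715/3288·τ+-247/137·τ²+8639/13152·τ³=-91961/35072

  seg 0: a=-1 b=3343/1096 c=0 d=-5645/29592
  seg 1: a=3 b=-1151/548 c=-5645/3288 d=2083/3288
  seg 2: a=-3 b=-2245/1644 c=6853/3288 d=-12781/29592
  seg 3: a=0 b=-1715/3288 c=-247/137 d=8639/13152
  seg 4: a=-3 b=245/1644 c=4687/2192 d=-4687/13152
S(19/2) = -91961/35072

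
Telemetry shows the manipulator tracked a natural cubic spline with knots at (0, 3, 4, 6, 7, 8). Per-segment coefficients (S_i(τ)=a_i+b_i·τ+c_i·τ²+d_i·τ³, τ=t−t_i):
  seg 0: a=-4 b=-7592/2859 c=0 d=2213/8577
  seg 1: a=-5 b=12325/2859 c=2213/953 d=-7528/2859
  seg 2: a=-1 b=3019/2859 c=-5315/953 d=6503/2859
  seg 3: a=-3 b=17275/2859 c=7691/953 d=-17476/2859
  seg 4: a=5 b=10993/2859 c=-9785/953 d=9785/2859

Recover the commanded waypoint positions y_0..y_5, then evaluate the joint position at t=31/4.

y_0=-4 y_1=-5 y_2=-1 y_3=-3 y_4=5 y_5=2
S(31/4) = 216653/60992

y_0 = S_0(0) = a_0 = -4
y_1 = S_1(0) = a_1 = -5
y_2 = S_2(0) = a_2 = -1
y_3 = S_3(0) = a_3 = -3
y_4 = S_4(0) = a_4 = 5
y_5 = S_4(1) = 2
t_q=31/4 is in segment 4 (τ=3/4); S_4(τ)=216653/60992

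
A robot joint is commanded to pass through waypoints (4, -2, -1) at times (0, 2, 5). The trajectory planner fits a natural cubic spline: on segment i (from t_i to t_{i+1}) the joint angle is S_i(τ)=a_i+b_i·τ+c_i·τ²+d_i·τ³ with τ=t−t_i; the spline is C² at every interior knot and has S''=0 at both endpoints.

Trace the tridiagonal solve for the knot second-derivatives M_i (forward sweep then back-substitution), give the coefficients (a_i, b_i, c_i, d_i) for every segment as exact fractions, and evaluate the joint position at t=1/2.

Δ: Δ0=-3, Δ1=1/3
row 1: diag=10, rhs=20; c'=3/10, d'=2
back: M1=2
M: M0=0, M1=2, M2=0
seg 0: a=4, c=M0/2=0, d=(M1−M0)/(6·2)=1/6, b=Δ0−h0·(2M0+M1)/6=-11/3
seg 1: a=-2, c=M1/2=1, d=(M2−M1)/(6·3)=-1/9, b=Δ1−h1·(2M1+M2)/6=-5/3
t_q=1/2 → seg 0, τ=1/2; S=4+-11/3·τ+0·τ²+1/6·τ³=35/16

  seg 0: a=4 b=-11/3 c=0 d=1/6
  seg 1: a=-2 b=-5/3 c=1 d=-1/9
S(1/2) = 35/16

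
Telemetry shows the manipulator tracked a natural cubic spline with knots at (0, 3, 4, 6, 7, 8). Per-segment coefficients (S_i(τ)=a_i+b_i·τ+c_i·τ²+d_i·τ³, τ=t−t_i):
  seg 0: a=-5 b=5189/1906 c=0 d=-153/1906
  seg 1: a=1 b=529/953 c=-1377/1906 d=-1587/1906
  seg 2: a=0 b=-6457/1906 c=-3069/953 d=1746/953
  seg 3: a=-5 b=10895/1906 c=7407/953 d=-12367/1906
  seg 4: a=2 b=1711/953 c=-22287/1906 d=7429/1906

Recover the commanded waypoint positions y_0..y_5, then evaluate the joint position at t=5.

y_0 = S_0(0) = a_0 = -5
y_1 = S_1(0) = a_1 = 1
y_2 = S_2(0) = a_2 = 0
y_3 = S_3(0) = a_3 = -5
y_4 = S_4(0) = a_4 = 2
y_5 = S_4(1) = -4
t_q=5 is in segment 2 (τ=1); S_2(τ)=-9103/1906

y_0=-5 y_1=1 y_2=0 y_3=-5 y_4=2 y_5=-4
S(5) = -9103/1906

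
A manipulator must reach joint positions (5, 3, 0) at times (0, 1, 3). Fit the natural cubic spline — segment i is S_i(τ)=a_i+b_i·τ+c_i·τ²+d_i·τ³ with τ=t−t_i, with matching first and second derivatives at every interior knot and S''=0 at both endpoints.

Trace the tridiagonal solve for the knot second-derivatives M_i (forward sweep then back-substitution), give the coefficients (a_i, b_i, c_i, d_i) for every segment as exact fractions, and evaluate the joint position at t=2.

Δ: Δ0=-2, Δ1=-3/2
row 1: diag=6, rhs=3; c'=1/3, d'=1/2
back: M1=1/2
M: M0=0, M1=1/2, M2=0
seg 0: a=5, c=M0/2=0, d=(M1−M0)/(6·1)=1/12, b=Δ0−h0·(2M0+M1)/6=-25/12
seg 1: a=3, c=M1/2=1/4, d=(M2−M1)/(6·2)=-1/24, b=Δ1−h1·(2M1+M2)/6=-11/6
t_q=2 → seg 1, τ=1; S=3+-11/6·τ+1/4·τ²+-1/24·τ³=11/8

  seg 0: a=5 b=-25/12 c=0 d=1/12
  seg 1: a=3 b=-11/6 c=1/4 d=-1/24
S(2) = 11/8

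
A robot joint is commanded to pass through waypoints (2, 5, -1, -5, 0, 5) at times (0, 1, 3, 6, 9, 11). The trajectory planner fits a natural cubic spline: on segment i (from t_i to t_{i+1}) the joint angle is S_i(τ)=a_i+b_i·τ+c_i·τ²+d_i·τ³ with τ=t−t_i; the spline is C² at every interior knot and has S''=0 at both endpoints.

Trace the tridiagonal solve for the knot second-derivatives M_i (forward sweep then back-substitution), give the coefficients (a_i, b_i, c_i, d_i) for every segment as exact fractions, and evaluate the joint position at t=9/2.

  seg 0: a=2 b=2123/516 c=0 d=-575/516
  seg 1: a=5 b=199/258 c=-575/172 d=94/129
  seg 2: a=-1 b=-995/258 c=177/172 d=-97/1548
  seg 3: a=-5 b=323/516 c=20/43 d=-61/1548
  seg 4: a=0 b=607/258 c=19/172 d=-19/1032
S(9/2) = -6441/1376

Δ: Δ0=3, Δ1=-3, Δ2=-4/3, Δ3=5/3, Δ4=5/2
row 1: diag=6, rhs=-36; c'=1/3, d'=-6
row 2: denom=10−2·1/3=28/3; d'=(10−2·-6)/(28/3)=33/14
row 3: denom=12−3·9/28=309/28; d'=(18−3·33/14)/(309/28)=102/103
row 4: denom=10−3·28/103=946/103; d'=(5−3·102/103)/(946/103)=19/86
back: M4=19/86
back: M3=102/103−28/103·19/86=40/43
back: M2=33/14−9/28·40/43=177/86
back: M1=-6−1/3·177/86=-575/86
M: M0=0, M1=-575/86, M2=177/86, M3=40/43, M4=19/86, M5=0
seg 0: a=2, c=M0/2=0, d=(M1−M0)/(6·1)=-575/516, b=Δ0−h0·(2M0+M1)/6=2123/516
seg 1: a=5, c=M1/2=-575/172, d=(M2−M1)/(6·2)=94/129, b=Δ1−h1·(2M1+M2)/6=199/258
seg 2: a=-1, c=M2/2=177/172, d=(M3−M2)/(6·3)=-97/1548, b=Δ2−h2·(2M2+M3)/6=-995/258
seg 3: a=-5, c=M3/2=20/43, d=(M4−M3)/(6·3)=-61/1548, b=Δ3−h3·(2M3+M4)/6=323/516
seg 4: a=0, c=M4/2=19/172, d=(M5−M4)/(6·2)=-19/1032, b=Δ4−h4·(2M4+M5)/6=607/258
t_q=9/2 → seg 2, τ=3/2; S=-1+-995/258·τ+177/172·τ²+-97/1548·τ³=-6441/1376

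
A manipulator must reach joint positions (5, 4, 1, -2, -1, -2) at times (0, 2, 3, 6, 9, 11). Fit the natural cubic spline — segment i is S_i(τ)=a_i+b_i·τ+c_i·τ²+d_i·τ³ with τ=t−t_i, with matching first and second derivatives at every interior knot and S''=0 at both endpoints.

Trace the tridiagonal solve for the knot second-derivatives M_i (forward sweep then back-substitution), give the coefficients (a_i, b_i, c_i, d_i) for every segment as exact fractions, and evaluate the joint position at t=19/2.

Δ: Δ0=-1/2, Δ1=-3, Δ2=-1, Δ3=1/3, Δ4=-1/2
row 1: diag=6, rhs=-15; c'=1/6, d'=-5/2
row 2: denom=8−1·1/6=47/6; d'=(12−1·-5/2)/(47/6)=87/47
row 3: denom=12−3·18/47=510/47; d'=(8−3·87/47)/(510/47)=23/102
row 4: denom=10−3·47/170=1559/170; d'=(-5−3·23/102)/(1559/170)=-965/1559
back: M4=-965/1559
back: M3=23/102−47/170·-965/1559=1855/4677
back: M2=87/47−18/47·1855/4677=2649/1559
back: M1=-5/2−1/6·2649/1559=-4339/1559
M: M0=0, M1=-4339/1559, M2=2649/1559, M3=1855/4677, M4=-965/1559, M5=0
seg 0: a=5, c=M0/2=0, d=(M1−M0)/(6·2)=-4339/18708, b=Δ0−h0·(2M0+M1)/6=4001/9354
seg 1: a=4, c=M1/2=-4339/3118, d=(M2−M1)/(6·1)=3494/4677, b=Δ1−h1·(2M1+M2)/6=-22033/9354
seg 2: a=1, c=M2/2=2649/3118, d=(M3−M2)/(6·3)=-3046/42093, b=Δ2−h2·(2M2+M3)/6=-27103/9354
seg 3: a=-2, c=M3/2=1855/9354, d=(M4−M3)/(6·3)=-2375/42093, b=Δ3−h3·(2M3+M4)/6=2303/9354
seg 4: a=-1, c=M4/2=-965/3118, d=(M5−M4)/(6·2)=965/18708, b=Δ4−h4·(2M4+M5)/6=-817/9354
t_q=19/2 → seg 4, τ=1/2; S=-1+-817/9354·τ+-965/3118·τ²+965/18708·τ³=-55605/49888

  seg 0: a=5 b=4001/9354 c=0 d=-4339/18708
  seg 1: a=4 b=-22033/9354 c=-4339/3118 d=3494/4677
  seg 2: a=1 b=-27103/9354 c=2649/3118 d=-3046/42093
  seg 3: a=-2 b=2303/9354 c=1855/9354 d=-2375/42093
  seg 4: a=-1 b=-817/9354 c=-965/3118 d=965/18708
S(19/2) = -55605/49888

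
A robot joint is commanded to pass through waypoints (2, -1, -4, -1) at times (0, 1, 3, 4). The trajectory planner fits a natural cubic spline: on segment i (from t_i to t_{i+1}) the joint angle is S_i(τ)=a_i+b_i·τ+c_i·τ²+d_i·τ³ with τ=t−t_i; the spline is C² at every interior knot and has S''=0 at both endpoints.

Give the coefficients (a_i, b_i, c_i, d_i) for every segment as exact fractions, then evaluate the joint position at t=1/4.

Δ: Δ0=-3, Δ1=-3/2, Δ2=3
row 1: diag=6, rhs=9; c'=1/3, d'=3/2
row 2: denom=6−2·1/3=16/3; d'=(27−2·3/2)/(16/3)=9/2
back: M2=9/2
back: M1=3/2−1/3·9/2=0
M: M0=0, M1=0, M2=9/2, M3=0
seg 0: a=2, c=M0/2=0, d=(M1−M0)/(6·1)=0, b=Δ0−h0·(2M0+M1)/6=-3
seg 1: a=-1, c=M1/2=0, d=(M2−M1)/(6·2)=3/8, b=Δ1−h1·(2M1+M2)/6=-3
seg 2: a=-4, c=M2/2=9/4, d=(M3−M2)/(6·1)=-3/4, b=Δ2−h2·(2M2+M3)/6=3/2
t_q=1/4 → seg 0, τ=1/4; S=2+-3·τ+0·τ²+0·τ³=5/4

  seg 0: a=2 b=-3 c=0 d=0
  seg 1: a=-1 b=-3 c=0 d=3/8
  seg 2: a=-4 b=3/2 c=9/4 d=-3/4
S(1/4) = 5/4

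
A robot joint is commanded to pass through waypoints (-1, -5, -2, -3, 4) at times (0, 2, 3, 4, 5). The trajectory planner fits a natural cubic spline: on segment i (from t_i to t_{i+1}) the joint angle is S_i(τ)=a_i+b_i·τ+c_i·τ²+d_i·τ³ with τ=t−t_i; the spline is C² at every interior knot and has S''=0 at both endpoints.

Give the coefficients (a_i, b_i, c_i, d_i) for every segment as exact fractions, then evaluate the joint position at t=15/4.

  seg 0: a=-1 b=-185/43 c=0 d=99/172
  seg 1: a=-5 b=112/43 c=297/86 d=-263/86
  seg 2: a=-2 b=29/86 c=-246/43 d=377/86
  seg 3: a=-3 b=88/43 c=639/86 d=-213/86
S(15/4) = -17149/5504

Δ: Δ0=-2, Δ1=3, Δ2=-1, Δ3=7
row 1: diag=6, rhs=30; c'=1/6, d'=5
row 2: denom=4−1·1/6=23/6; d'=(-24−1·5)/(23/6)=-174/23
row 3: denom=4−1·6/23=86/23; d'=(48−1·-174/23)/(86/23)=639/43
back: M3=639/43
back: M2=-174/23−6/23·639/43=-492/43
back: M1=5−1/6·-492/43=297/43
M: M0=0, M1=297/43, M2=-492/43, M3=639/43, M4=0
seg 0: a=-1, c=M0/2=0, d=(M1−M0)/(6·2)=99/172, b=Δ0−h0·(2M0+M1)/6=-185/43
seg 1: a=-5, c=M1/2=297/86, d=(M2−M1)/(6·1)=-263/86, b=Δ1−h1·(2M1+M2)/6=112/43
seg 2: a=-2, c=M2/2=-246/43, d=(M3−M2)/(6·1)=377/86, b=Δ2−h2·(2M2+M3)/6=29/86
seg 3: a=-3, c=M3/2=639/86, d=(M4−M3)/(6·1)=-213/86, b=Δ3−h3·(2M3+M4)/6=88/43
t_q=15/4 → seg 2, τ=3/4; S=-2+29/86·τ+-246/43·τ²+377/86·τ³=-17149/5504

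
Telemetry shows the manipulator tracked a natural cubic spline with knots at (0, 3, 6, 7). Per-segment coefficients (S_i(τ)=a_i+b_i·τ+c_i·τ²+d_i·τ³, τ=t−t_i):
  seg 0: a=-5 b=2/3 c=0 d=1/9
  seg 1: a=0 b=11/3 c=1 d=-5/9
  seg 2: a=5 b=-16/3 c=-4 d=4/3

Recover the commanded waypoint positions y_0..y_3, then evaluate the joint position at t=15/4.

y_0=-5 y_1=0 y_2=5 y_3=-3
S(15/4) = 197/64

y_0 = S_0(0) = a_0 = -5
y_1 = S_1(0) = a_1 = 0
y_2 = S_2(0) = a_2 = 5
y_3 = S_2(1) = -3
t_q=15/4 is in segment 1 (τ=3/4); S_1(τ)=197/64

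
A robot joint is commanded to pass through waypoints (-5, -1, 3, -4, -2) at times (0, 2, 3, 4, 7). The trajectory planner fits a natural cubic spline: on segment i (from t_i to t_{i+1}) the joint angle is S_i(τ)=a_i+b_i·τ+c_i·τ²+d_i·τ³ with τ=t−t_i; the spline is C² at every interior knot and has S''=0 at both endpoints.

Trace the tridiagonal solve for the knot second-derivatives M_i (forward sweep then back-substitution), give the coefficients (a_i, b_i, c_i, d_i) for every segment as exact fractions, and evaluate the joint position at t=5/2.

  seg 0: a=-5 b=61/267 c=0 d=473/1068
  seg 1: a=-1 b=1480/267 c=473/178 d=-2243/534
  seg 2: a=3 b=-931/534 c=-885/89 d=2503/534
  seg 3: a=-4 b=-2021/267 c=733/178 d=-733/1602
S(5/2) = 2721/1424

Δ: Δ0=2, Δ1=4, Δ2=-7, Δ3=2/3
row 1: diag=6, rhs=12; c'=1/6, d'=2
row 2: denom=4−1·1/6=23/6; d'=(-66−1·2)/(23/6)=-408/23
row 3: denom=8−1·6/23=178/23; d'=(46−1·-408/23)/(178/23)=733/89
back: M3=733/89
back: M2=-408/23−6/23·733/89=-1770/89
back: M1=2−1/6·-1770/89=473/89
M: M0=0, M1=473/89, M2=-1770/89, M3=733/89, M4=0
seg 0: a=-5, c=M0/2=0, d=(M1−M0)/(6·2)=473/1068, b=Δ0−h0·(2M0+M1)/6=61/267
seg 1: a=-1, c=M1/2=473/178, d=(M2−M1)/(6·1)=-2243/534, b=Δ1−h1·(2M1+M2)/6=1480/267
seg 2: a=3, c=M2/2=-885/89, d=(M3−M2)/(6·1)=2503/534, b=Δ2−h2·(2M2+M3)/6=-931/534
seg 3: a=-4, c=M3/2=733/178, d=(M4−M3)/(6·3)=-733/1602, b=Δ3−h3·(2M3+M4)/6=-2021/267
t_q=5/2 → seg 1, τ=1/2; S=-1+1480/267·τ+473/178·τ²+-2243/534·τ³=2721/1424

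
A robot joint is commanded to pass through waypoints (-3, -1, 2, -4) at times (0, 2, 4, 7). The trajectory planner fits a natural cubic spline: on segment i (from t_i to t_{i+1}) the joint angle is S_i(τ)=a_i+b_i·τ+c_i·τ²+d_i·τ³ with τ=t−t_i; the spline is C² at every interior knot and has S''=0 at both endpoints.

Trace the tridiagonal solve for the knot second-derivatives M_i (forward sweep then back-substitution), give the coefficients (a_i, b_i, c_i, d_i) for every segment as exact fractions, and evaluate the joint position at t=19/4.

Δ: Δ0=1, Δ1=3/2, Δ2=-2
row 1: diag=8, rhs=3; c'=1/4, d'=3/8
row 2: denom=10−2·1/4=19/2; d'=(-21−2·3/8)/(19/2)=-87/38
back: M2=-87/38
back: M1=3/8−1/4·-87/38=18/19
M: M0=0, M1=18/19, M2=-87/38, M3=0
seg 0: a=-3, c=M0/2=0, d=(M1−M0)/(6·2)=3/38, b=Δ0−h0·(2M0+M1)/6=13/19
seg 1: a=-1, c=M1/2=9/19, d=(M2−M1)/(6·2)=-41/152, b=Δ1−h1·(2M1+M2)/6=31/19
seg 2: a=2, c=M2/2=-87/76, d=(M3−M2)/(6·3)=29/228, b=Δ2−h2·(2M2+M3)/6=11/38
t_q=19/4 → seg 2, τ=3/4; S=2+11/38·τ+-87/76·τ²+29/228·τ³=7913/4864

  seg 0: a=-3 b=13/19 c=0 d=3/38
  seg 1: a=-1 b=31/19 c=9/19 d=-41/152
  seg 2: a=2 b=11/38 c=-87/76 d=29/228
S(19/4) = 7913/4864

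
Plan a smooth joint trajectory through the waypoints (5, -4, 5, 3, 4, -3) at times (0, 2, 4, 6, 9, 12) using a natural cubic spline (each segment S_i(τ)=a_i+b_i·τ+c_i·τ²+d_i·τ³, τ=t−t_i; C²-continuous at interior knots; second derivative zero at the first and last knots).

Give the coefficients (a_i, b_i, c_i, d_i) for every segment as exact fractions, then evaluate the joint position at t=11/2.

  seg 0: a=5 b=-3833/523 c=0 d=2959/4184
  seg 1: a=-4 b=1211/1046 c=8877/2092 d=-5381/4184
  seg 2: a=5 b=1411/523 c=-3633/1046 d=1699/2092
  seg 3: a=3 b=-758/523 c=732/523 d=-3791/14121
  seg 4: a=4 b=-157/523 c=-1595/1569 d=1595/14121
S(11/2) = 66493/16736

Δ: Δ0=-9/2, Δ1=9/2, Δ2=-1, Δ3=1/3, Δ4=-7/3
row 1: diag=8, rhs=54; c'=1/4, d'=27/4
row 2: denom=8−2·1/4=15/2; d'=(-33−2·27/4)/(15/2)=-31/5
row 3: denom=10−2·4/15=142/15; d'=(8−2·-31/5)/(142/15)=153/71
row 4: denom=12−3·45/142=1569/142; d'=(-16−3·153/71)/(1569/142)=-3190/1569
back: M4=-3190/1569
back: M3=153/71−45/142·-3190/1569=1464/523
back: M2=-31/5−4/15·1464/523=-3633/523
back: M1=27/4−1/4·-3633/523=8877/1046
M: M0=0, M1=8877/1046, M2=-3633/523, M3=1464/523, M4=-3190/1569, M5=0
seg 0: a=5, c=M0/2=0, d=(M1−M0)/(6·2)=2959/4184, b=Δ0−h0·(2M0+M1)/6=-3833/523
seg 1: a=-4, c=M1/2=8877/2092, d=(M2−M1)/(6·2)=-5381/4184, b=Δ1−h1·(2M1+M2)/6=1211/1046
seg 2: a=5, c=M2/2=-3633/1046, d=(M3−M2)/(6·2)=1699/2092, b=Δ2−h2·(2M2+M3)/6=1411/523
seg 3: a=3, c=M3/2=732/523, d=(M4−M3)/(6·3)=-3791/14121, b=Δ3−h3·(2M3+M4)/6=-758/523
seg 4: a=4, c=M4/2=-1595/1569, d=(M5−M4)/(6·3)=1595/14121, b=Δ4−h4·(2M4+M5)/6=-157/523
t_q=11/2 → seg 2, τ=3/2; S=5+1411/523·τ+-3633/1046·τ²+1699/2092·τ³=66493/16736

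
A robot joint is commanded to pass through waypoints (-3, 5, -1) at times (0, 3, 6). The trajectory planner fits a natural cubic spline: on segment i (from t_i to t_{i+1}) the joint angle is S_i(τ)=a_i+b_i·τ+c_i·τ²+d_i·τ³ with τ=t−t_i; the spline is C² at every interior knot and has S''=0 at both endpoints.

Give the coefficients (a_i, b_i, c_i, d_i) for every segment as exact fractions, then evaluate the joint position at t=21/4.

  seg 0: a=-3 b=23/6 c=0 d=-7/54
  seg 1: a=5 b=1/3 c=-7/6 d=7/54
S(21/4) = 169/128

Δ: Δ0=8/3, Δ1=-2
row 1: diag=12, rhs=-28; c'=1/4, d'=-7/3
back: M1=-7/3
M: M0=0, M1=-7/3, M2=0
seg 0: a=-3, c=M0/2=0, d=(M1−M0)/(6·3)=-7/54, b=Δ0−h0·(2M0+M1)/6=23/6
seg 1: a=5, c=M1/2=-7/6, d=(M2−M1)/(6·3)=7/54, b=Δ1−h1·(2M1+M2)/6=1/3
t_q=21/4 → seg 1, τ=9/4; S=5+1/3·τ+-7/6·τ²+7/54·τ³=169/128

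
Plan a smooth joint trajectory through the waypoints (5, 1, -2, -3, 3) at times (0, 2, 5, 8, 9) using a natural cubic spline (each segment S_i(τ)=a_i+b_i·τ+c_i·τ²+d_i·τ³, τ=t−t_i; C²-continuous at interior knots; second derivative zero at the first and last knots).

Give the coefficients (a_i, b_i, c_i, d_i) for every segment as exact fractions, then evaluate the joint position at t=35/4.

Δ: Δ0=-2, Δ1=-1, Δ2=-1/3, Δ3=6
row 1: diag=10, rhs=6; c'=3/10, d'=3/5
row 2: denom=12−3·3/10=111/10; d'=(4−3·3/5)/(111/10)=22/111
row 3: denom=8−3·10/37=266/37; d'=(38−3·22/111)/(266/37)=692/133
back: M3=692/133
back: M2=22/111−10/37·692/133=-482/399
back: M1=3/5−3/10·-482/399=128/133
M: M0=0, M1=128/133, M2=-482/399, M3=692/133, M4=0
seg 0: a=5, c=M0/2=0, d=(M1−M0)/(6·2)=32/399, b=Δ0−h0·(2M0+M1)/6=-926/399
seg 1: a=1, c=M1/2=64/133, d=(M2−M1)/(6·3)=-433/3591, b=Δ1−h1·(2M1+M2)/6=-542/399
seg 2: a=-2, c=M2/2=-241/399, d=(M3−M2)/(6·3)=1279/3591, b=Δ2−h2·(2M2+M3)/6=-689/399
seg 3: a=-3, c=M3/2=346/133, d=(M4−M3)/(6·1)=-346/399, b=Δ3−h3·(2M3+M4)/6=1702/399
t_q=35/4 → seg 3, τ=3/4; S=-3+1702/399·τ+346/133·τ²+-346/399·τ³=5519/4256

  seg 0: a=5 b=-926/399 c=0 d=32/399
  seg 1: a=1 b=-542/399 c=64/133 d=-433/3591
  seg 2: a=-2 b=-689/399 c=-241/399 d=1279/3591
  seg 3: a=-3 b=1702/399 c=346/133 d=-346/399
S(35/4) = 5519/4256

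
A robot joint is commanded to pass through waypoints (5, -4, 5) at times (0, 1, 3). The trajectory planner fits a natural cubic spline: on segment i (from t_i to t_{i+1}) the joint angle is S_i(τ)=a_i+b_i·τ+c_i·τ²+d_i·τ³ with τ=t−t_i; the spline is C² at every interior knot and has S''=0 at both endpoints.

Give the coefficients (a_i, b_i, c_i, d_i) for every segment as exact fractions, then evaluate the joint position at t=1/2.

Δ: Δ0=-9, Δ1=9/2
row 1: diag=6, rhs=81; c'=1/3, d'=27/2
back: M1=27/2
M: M0=0, M1=27/2, M2=0
seg 0: a=5, c=M0/2=0, d=(M1−M0)/(6·1)=9/4, b=Δ0−h0·(2M0+M1)/6=-45/4
seg 1: a=-4, c=M1/2=27/4, d=(M2−M1)/(6·2)=-9/8, b=Δ1−h1·(2M1+M2)/6=-9/2
t_q=1/2 → seg 0, τ=1/2; S=5+-45/4·τ+0·τ²+9/4·τ³=-11/32

  seg 0: a=5 b=-45/4 c=0 d=9/4
  seg 1: a=-4 b=-9/2 c=27/4 d=-9/8
S(1/2) = -11/32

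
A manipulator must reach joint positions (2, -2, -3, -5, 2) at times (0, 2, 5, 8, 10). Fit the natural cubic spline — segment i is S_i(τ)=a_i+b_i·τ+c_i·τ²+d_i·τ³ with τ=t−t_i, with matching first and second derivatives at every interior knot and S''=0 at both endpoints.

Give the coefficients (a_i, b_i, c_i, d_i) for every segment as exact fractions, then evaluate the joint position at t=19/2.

  seg 0: a=2 b=-167/68 c=0 d=31/272
  seg 1: a=-2 b=-37/34 c=93/136 d=-529/3672
  seg 2: a=-3 b=-7/8 c=-125/204 d=835/3672
  seg 3: a=-5 b=27/17 c=195/136 d=-65/272
S(19/2) = -431/2176

Δ: Δ0=-2, Δ1=-1/3, Δ2=-2/3, Δ3=7/2
row 1: diag=10, rhs=10; c'=3/10, d'=1
row 2: denom=12−3·3/10=111/10; d'=(-2−3·1)/(111/10)=-50/111
row 3: denom=10−3·10/37=340/37; d'=(25−3·-50/111)/(340/37)=195/68
back: M3=195/68
back: M2=-50/111−10/37·195/68=-125/102
back: M1=1−3/10·-125/102=93/68
M: M0=0, M1=93/68, M2=-125/102, M3=195/68, M4=0
seg 0: a=2, c=M0/2=0, d=(M1−M0)/(6·2)=31/272, b=Δ0−h0·(2M0+M1)/6=-167/68
seg 1: a=-2, c=M1/2=93/136, d=(M2−M1)/(6·3)=-529/3672, b=Δ1−h1·(2M1+M2)/6=-37/34
seg 2: a=-3, c=M2/2=-125/204, d=(M3−M2)/(6·3)=835/3672, b=Δ2−h2·(2M2+M3)/6=-7/8
seg 3: a=-5, c=M3/2=195/136, d=(M4−M3)/(6·2)=-65/272, b=Δ3−h3·(2M3+M4)/6=27/17
t_q=19/2 → seg 3, τ=3/2; S=-5+27/17·τ+195/136·τ²+-65/272·τ³=-431/2176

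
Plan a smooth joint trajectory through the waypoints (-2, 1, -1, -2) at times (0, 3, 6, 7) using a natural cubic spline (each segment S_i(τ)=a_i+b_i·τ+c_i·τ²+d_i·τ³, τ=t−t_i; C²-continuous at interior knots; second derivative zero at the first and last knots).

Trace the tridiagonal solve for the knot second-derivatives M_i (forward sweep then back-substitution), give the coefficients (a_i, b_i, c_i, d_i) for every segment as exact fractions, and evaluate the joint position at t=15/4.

Δ: Δ0=1, Δ1=-2/3, Δ2=-1
row 1: diag=12, rhs=-10; c'=1/4, d'=-5/6
row 2: denom=8−3·1/4=29/4; d'=(-2−3·-5/6)/(29/4)=2/29
back: M2=2/29
back: M1=-5/6−1/4·2/29=-74/87
M: M0=0, M1=-74/87, M2=2/29, M3=0
seg 0: a=-2, c=M0/2=0, d=(M1−M0)/(6·3)=-37/783, b=Δ0−h0·(2M0+M1)/6=124/87
seg 1: a=1, c=M1/2=-37/87, d=(M2−M1)/(6·3)=40/783, b=Δ1−h1·(2M1+M2)/6=13/87
seg 2: a=-1, c=M2/2=1/29, d=(M3−M2)/(6·1)=-1/87, b=Δ2−h2·(2M2+M3)/6=-89/87
t_q=15/4 → seg 1, τ=3/4; S=1+13/87·τ+-37/87·τ²+40/783·τ³=415/464

  seg 0: a=-2 b=124/87 c=0 d=-37/783
  seg 1: a=1 b=13/87 c=-37/87 d=40/783
  seg 2: a=-1 b=-89/87 c=1/29 d=-1/87
S(15/4) = 415/464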